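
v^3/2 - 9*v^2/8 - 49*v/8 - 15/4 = (v/2 + 1)*(v - 5)*(v + 3/4)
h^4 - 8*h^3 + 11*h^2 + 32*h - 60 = (h - 5)*(h - 3)*(h - 2)*(h + 2)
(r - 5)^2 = r^2 - 10*r + 25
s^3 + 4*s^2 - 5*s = s*(s - 1)*(s + 5)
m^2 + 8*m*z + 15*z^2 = (m + 3*z)*(m + 5*z)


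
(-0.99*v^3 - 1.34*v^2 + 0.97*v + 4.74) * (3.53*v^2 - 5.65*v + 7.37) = -3.4947*v^5 + 0.863300000000001*v^4 + 3.6988*v^3 + 1.3759*v^2 - 19.6321*v + 34.9338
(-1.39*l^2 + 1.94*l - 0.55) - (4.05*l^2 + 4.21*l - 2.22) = -5.44*l^2 - 2.27*l + 1.67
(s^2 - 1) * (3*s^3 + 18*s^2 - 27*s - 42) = 3*s^5 + 18*s^4 - 30*s^3 - 60*s^2 + 27*s + 42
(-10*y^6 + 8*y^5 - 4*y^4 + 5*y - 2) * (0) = 0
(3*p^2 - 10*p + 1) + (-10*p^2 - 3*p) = -7*p^2 - 13*p + 1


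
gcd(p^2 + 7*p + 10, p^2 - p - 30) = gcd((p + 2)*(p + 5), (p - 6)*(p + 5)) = p + 5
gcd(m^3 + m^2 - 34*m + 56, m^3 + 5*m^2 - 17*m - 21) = m + 7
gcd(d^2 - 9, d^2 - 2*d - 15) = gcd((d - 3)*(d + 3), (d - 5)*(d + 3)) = d + 3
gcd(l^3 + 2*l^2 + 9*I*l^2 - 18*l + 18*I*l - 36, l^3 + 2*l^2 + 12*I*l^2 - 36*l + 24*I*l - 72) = l^2 + l*(2 + 6*I) + 12*I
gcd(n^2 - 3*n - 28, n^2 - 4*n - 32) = n + 4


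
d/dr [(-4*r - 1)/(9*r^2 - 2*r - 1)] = 2*(18*r^2 + 9*r + 1)/(81*r^4 - 36*r^3 - 14*r^2 + 4*r + 1)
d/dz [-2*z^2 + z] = 1 - 4*z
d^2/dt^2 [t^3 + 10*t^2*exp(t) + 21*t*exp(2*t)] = 10*t^2*exp(t) + 84*t*exp(2*t) + 40*t*exp(t) + 6*t + 84*exp(2*t) + 20*exp(t)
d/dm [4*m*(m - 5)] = 8*m - 20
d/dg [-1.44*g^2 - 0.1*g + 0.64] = -2.88*g - 0.1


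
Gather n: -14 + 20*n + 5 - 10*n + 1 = 10*n - 8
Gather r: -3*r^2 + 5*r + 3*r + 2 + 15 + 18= -3*r^2 + 8*r + 35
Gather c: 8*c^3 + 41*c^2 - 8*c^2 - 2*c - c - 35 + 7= 8*c^3 + 33*c^2 - 3*c - 28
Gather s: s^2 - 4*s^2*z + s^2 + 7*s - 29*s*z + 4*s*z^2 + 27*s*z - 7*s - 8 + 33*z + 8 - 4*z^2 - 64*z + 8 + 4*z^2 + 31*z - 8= s^2*(2 - 4*z) + s*(4*z^2 - 2*z)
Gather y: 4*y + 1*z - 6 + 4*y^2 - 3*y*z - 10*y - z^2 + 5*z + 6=4*y^2 + y*(-3*z - 6) - z^2 + 6*z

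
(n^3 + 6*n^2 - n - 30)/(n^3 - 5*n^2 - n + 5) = (n^3 + 6*n^2 - n - 30)/(n^3 - 5*n^2 - n + 5)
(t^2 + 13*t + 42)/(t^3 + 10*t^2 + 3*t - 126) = 1/(t - 3)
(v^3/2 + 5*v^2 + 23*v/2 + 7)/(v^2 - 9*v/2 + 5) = (v^3 + 10*v^2 + 23*v + 14)/(2*v^2 - 9*v + 10)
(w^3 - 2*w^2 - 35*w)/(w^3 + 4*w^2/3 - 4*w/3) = 3*(w^2 - 2*w - 35)/(3*w^2 + 4*w - 4)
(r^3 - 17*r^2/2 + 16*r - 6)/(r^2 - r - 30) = (r^2 - 5*r/2 + 1)/(r + 5)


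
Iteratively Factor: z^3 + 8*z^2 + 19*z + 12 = (z + 1)*(z^2 + 7*z + 12) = (z + 1)*(z + 4)*(z + 3)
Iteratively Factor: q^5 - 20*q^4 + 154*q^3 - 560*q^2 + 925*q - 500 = (q - 1)*(q^4 - 19*q^3 + 135*q^2 - 425*q + 500) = (q - 5)*(q - 1)*(q^3 - 14*q^2 + 65*q - 100) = (q - 5)^2*(q - 1)*(q^2 - 9*q + 20) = (q - 5)^2*(q - 4)*(q - 1)*(q - 5)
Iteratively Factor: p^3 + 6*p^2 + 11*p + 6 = (p + 3)*(p^2 + 3*p + 2) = (p + 1)*(p + 3)*(p + 2)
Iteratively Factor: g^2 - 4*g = (g)*(g - 4)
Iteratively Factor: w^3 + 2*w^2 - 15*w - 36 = (w + 3)*(w^2 - w - 12) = (w + 3)^2*(w - 4)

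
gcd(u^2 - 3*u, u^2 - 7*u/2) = u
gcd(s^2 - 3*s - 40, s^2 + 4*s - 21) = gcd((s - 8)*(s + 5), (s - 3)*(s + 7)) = 1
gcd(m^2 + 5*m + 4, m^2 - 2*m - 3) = m + 1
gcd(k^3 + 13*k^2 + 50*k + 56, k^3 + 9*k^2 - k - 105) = k + 7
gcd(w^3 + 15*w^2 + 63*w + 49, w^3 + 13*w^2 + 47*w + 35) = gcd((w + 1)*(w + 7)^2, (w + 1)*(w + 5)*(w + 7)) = w^2 + 8*w + 7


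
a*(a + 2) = a^2 + 2*a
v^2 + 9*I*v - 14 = (v + 2*I)*(v + 7*I)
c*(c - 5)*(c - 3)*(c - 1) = c^4 - 9*c^3 + 23*c^2 - 15*c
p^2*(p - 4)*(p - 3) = p^4 - 7*p^3 + 12*p^2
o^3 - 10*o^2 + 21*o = o*(o - 7)*(o - 3)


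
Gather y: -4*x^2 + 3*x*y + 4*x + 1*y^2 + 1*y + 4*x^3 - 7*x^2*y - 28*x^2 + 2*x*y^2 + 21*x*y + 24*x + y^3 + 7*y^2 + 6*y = 4*x^3 - 32*x^2 + 28*x + y^3 + y^2*(2*x + 8) + y*(-7*x^2 + 24*x + 7)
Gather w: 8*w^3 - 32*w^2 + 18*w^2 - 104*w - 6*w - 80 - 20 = 8*w^3 - 14*w^2 - 110*w - 100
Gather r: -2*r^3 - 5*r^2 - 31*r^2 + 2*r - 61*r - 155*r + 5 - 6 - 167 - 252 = -2*r^3 - 36*r^2 - 214*r - 420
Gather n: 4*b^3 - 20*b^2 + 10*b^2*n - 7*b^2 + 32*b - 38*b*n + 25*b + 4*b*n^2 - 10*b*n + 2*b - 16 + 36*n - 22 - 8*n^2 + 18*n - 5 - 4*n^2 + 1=4*b^3 - 27*b^2 + 59*b + n^2*(4*b - 12) + n*(10*b^2 - 48*b + 54) - 42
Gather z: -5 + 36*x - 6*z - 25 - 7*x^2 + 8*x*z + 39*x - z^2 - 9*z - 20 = -7*x^2 + 75*x - z^2 + z*(8*x - 15) - 50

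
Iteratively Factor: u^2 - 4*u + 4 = (u - 2)*(u - 2)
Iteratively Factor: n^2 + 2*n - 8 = (n + 4)*(n - 2)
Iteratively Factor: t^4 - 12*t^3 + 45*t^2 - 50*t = (t - 2)*(t^3 - 10*t^2 + 25*t) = (t - 5)*(t - 2)*(t^2 - 5*t) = t*(t - 5)*(t - 2)*(t - 5)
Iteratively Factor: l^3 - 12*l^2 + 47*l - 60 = (l - 3)*(l^2 - 9*l + 20) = (l - 5)*(l - 3)*(l - 4)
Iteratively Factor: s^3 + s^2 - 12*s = (s - 3)*(s^2 + 4*s) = (s - 3)*(s + 4)*(s)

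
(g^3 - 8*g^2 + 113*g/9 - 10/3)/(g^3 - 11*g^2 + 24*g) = (9*g^3 - 72*g^2 + 113*g - 30)/(9*g*(g^2 - 11*g + 24))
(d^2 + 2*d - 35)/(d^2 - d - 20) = (d + 7)/(d + 4)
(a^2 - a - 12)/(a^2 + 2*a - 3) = (a - 4)/(a - 1)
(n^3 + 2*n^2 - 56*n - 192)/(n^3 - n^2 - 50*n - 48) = (n + 4)/(n + 1)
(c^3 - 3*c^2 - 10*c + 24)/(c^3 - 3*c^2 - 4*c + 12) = (c^2 - c - 12)/(c^2 - c - 6)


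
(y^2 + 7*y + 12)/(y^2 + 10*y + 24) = (y + 3)/(y + 6)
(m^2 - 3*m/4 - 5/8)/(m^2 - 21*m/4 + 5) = (m + 1/2)/(m - 4)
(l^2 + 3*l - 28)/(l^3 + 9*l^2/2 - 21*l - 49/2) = 2*(l - 4)/(2*l^2 - 5*l - 7)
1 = 1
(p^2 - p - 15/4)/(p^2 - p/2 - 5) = (p + 3/2)/(p + 2)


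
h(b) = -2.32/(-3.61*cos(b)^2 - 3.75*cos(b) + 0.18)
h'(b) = -2.32*(-7.22*sin(b)*cos(b) - 3.75*sin(b))/(-3.61*cos(b)^2 - 3.75*cos(b) + 0.18)^2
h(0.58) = 0.42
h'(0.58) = 0.41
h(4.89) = 3.90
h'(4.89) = -32.39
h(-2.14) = -2.01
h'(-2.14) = 0.21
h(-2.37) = -2.29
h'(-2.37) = 2.25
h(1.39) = 3.80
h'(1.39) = 30.86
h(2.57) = -2.97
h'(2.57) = -4.79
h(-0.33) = 0.35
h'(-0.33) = -0.18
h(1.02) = 0.84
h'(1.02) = 1.94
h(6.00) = 0.34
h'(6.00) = -0.15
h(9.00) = -3.87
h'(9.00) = -7.52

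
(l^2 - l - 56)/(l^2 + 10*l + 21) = (l - 8)/(l + 3)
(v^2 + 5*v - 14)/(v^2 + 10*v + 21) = (v - 2)/(v + 3)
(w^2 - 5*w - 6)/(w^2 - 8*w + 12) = (w + 1)/(w - 2)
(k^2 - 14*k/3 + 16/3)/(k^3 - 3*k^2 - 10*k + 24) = (k - 8/3)/(k^2 - k - 12)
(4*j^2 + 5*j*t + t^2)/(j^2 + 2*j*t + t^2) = (4*j + t)/(j + t)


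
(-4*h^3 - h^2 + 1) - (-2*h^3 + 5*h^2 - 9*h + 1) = -2*h^3 - 6*h^2 + 9*h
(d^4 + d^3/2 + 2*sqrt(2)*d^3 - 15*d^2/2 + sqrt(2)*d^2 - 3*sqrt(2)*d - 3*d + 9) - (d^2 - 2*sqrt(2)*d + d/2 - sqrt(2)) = d^4 + d^3/2 + 2*sqrt(2)*d^3 - 17*d^2/2 + sqrt(2)*d^2 - 7*d/2 - sqrt(2)*d + sqrt(2) + 9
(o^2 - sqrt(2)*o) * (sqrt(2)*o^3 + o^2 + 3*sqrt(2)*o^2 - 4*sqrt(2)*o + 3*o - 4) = sqrt(2)*o^5 - o^4 + 3*sqrt(2)*o^4 - 5*sqrt(2)*o^3 - 3*o^3 - 3*sqrt(2)*o^2 + 4*o^2 + 4*sqrt(2)*o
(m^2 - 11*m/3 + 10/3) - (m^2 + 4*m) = 10/3 - 23*m/3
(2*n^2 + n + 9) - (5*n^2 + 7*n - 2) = -3*n^2 - 6*n + 11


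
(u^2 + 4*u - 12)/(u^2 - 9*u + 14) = (u + 6)/(u - 7)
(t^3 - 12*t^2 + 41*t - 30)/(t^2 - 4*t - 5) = (t^2 - 7*t + 6)/(t + 1)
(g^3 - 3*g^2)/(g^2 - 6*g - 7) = g^2*(3 - g)/(-g^2 + 6*g + 7)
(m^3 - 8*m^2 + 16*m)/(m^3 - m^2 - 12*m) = (m - 4)/(m + 3)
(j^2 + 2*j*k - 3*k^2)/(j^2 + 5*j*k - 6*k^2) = (j + 3*k)/(j + 6*k)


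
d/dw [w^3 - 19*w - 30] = 3*w^2 - 19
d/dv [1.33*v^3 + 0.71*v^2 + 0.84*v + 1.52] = 3.99*v^2 + 1.42*v + 0.84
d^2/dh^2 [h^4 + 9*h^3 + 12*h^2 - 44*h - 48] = 12*h^2 + 54*h + 24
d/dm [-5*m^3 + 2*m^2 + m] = -15*m^2 + 4*m + 1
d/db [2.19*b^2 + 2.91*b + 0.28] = 4.38*b + 2.91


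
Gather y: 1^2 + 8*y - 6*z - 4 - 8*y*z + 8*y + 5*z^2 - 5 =y*(16 - 8*z) + 5*z^2 - 6*z - 8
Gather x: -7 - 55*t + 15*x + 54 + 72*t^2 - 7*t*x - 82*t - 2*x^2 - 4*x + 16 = 72*t^2 - 137*t - 2*x^2 + x*(11 - 7*t) + 63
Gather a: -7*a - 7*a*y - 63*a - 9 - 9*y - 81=a*(-7*y - 70) - 9*y - 90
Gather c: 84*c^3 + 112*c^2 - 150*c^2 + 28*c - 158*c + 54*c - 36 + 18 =84*c^3 - 38*c^2 - 76*c - 18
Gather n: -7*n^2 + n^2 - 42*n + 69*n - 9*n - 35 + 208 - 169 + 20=-6*n^2 + 18*n + 24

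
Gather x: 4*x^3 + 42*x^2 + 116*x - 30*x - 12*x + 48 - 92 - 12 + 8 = 4*x^3 + 42*x^2 + 74*x - 48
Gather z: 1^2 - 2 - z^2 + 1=-z^2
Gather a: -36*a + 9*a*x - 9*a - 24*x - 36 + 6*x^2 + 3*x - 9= a*(9*x - 45) + 6*x^2 - 21*x - 45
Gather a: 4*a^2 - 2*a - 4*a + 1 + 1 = 4*a^2 - 6*a + 2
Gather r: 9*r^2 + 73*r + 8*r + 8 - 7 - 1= 9*r^2 + 81*r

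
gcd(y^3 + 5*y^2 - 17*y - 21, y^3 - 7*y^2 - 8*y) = y + 1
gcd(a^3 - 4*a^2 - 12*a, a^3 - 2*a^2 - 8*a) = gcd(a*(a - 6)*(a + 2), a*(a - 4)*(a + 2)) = a^2 + 2*a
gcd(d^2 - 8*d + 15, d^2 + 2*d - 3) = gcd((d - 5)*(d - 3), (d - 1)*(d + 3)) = 1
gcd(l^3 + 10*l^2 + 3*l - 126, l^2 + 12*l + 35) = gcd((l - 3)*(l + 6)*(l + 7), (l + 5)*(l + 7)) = l + 7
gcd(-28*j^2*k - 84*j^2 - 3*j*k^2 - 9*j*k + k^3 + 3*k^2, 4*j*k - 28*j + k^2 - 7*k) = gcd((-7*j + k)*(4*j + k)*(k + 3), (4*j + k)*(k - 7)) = 4*j + k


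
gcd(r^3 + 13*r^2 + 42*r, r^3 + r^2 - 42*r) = r^2 + 7*r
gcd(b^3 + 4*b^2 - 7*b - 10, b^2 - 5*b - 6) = b + 1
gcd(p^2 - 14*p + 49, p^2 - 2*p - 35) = p - 7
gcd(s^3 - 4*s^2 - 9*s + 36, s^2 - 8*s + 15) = s - 3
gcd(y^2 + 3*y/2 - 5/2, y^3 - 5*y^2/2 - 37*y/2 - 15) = y + 5/2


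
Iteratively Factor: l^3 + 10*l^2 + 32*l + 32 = (l + 2)*(l^2 + 8*l + 16) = (l + 2)*(l + 4)*(l + 4)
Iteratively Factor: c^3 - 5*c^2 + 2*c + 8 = (c - 2)*(c^2 - 3*c - 4) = (c - 2)*(c + 1)*(c - 4)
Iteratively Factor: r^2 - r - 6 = (r + 2)*(r - 3)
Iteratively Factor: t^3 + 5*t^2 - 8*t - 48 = (t + 4)*(t^2 + t - 12) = (t - 3)*(t + 4)*(t + 4)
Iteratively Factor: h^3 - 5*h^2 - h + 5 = (h - 5)*(h^2 - 1) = (h - 5)*(h + 1)*(h - 1)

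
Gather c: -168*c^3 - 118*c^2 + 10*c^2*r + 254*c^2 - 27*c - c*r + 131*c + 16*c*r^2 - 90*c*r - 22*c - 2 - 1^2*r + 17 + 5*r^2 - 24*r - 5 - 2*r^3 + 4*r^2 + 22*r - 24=-168*c^3 + c^2*(10*r + 136) + c*(16*r^2 - 91*r + 82) - 2*r^3 + 9*r^2 - 3*r - 14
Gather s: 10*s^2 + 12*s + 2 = 10*s^2 + 12*s + 2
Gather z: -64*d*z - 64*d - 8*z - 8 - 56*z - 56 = -64*d + z*(-64*d - 64) - 64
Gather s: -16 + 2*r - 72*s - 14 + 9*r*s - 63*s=2*r + s*(9*r - 135) - 30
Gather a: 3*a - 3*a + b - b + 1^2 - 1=0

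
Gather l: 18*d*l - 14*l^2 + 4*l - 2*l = -14*l^2 + l*(18*d + 2)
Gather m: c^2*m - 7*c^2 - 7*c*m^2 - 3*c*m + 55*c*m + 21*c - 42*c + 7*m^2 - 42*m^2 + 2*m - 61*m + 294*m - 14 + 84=-7*c^2 - 21*c + m^2*(-7*c - 35) + m*(c^2 + 52*c + 235) + 70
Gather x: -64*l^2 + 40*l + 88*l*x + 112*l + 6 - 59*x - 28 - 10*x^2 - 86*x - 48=-64*l^2 + 152*l - 10*x^2 + x*(88*l - 145) - 70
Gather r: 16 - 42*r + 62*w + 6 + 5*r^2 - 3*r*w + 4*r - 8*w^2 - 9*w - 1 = 5*r^2 + r*(-3*w - 38) - 8*w^2 + 53*w + 21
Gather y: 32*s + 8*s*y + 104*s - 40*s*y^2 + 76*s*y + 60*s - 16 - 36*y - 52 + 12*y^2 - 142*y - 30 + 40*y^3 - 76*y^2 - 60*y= 196*s + 40*y^3 + y^2*(-40*s - 64) + y*(84*s - 238) - 98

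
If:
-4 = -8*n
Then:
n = 1/2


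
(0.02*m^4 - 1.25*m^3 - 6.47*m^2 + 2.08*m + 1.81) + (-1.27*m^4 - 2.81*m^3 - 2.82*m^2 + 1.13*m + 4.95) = -1.25*m^4 - 4.06*m^3 - 9.29*m^2 + 3.21*m + 6.76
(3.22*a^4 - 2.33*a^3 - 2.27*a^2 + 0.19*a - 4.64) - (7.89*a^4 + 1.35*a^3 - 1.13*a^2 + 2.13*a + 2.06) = -4.67*a^4 - 3.68*a^3 - 1.14*a^2 - 1.94*a - 6.7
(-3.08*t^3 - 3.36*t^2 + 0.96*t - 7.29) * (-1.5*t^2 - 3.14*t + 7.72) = 4.62*t^5 + 14.7112*t^4 - 14.6672*t^3 - 18.0186*t^2 + 30.3018*t - 56.2788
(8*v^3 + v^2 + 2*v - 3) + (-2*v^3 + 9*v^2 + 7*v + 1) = 6*v^3 + 10*v^2 + 9*v - 2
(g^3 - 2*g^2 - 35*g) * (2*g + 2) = 2*g^4 - 2*g^3 - 74*g^2 - 70*g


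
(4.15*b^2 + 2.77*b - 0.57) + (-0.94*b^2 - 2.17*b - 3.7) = 3.21*b^2 + 0.6*b - 4.27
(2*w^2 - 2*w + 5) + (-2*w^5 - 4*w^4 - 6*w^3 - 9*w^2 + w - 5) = -2*w^5 - 4*w^4 - 6*w^3 - 7*w^2 - w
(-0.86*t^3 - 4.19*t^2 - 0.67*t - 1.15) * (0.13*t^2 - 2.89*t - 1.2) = -0.1118*t^5 + 1.9407*t^4 + 13.054*t^3 + 6.8148*t^2 + 4.1275*t + 1.38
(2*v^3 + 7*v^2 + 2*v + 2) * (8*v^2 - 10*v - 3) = 16*v^5 + 36*v^4 - 60*v^3 - 25*v^2 - 26*v - 6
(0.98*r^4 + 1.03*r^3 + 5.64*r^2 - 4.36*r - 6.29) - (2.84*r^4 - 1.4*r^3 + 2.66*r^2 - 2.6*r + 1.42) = -1.86*r^4 + 2.43*r^3 + 2.98*r^2 - 1.76*r - 7.71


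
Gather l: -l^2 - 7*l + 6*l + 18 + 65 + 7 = -l^2 - l + 90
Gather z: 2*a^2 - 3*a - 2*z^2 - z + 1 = 2*a^2 - 3*a - 2*z^2 - z + 1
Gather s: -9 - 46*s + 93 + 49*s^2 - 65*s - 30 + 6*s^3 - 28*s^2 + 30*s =6*s^3 + 21*s^2 - 81*s + 54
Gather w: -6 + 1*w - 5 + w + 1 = 2*w - 10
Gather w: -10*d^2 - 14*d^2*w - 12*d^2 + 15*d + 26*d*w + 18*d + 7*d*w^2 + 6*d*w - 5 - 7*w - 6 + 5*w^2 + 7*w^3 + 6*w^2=-22*d^2 + 33*d + 7*w^3 + w^2*(7*d + 11) + w*(-14*d^2 + 32*d - 7) - 11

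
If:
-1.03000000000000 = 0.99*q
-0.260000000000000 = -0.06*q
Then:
No Solution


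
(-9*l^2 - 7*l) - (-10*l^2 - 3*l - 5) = l^2 - 4*l + 5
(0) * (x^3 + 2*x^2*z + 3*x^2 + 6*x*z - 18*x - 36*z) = 0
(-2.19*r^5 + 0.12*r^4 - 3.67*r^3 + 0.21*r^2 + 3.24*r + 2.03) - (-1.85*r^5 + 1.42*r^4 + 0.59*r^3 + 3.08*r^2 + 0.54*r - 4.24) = -0.34*r^5 - 1.3*r^4 - 4.26*r^3 - 2.87*r^2 + 2.7*r + 6.27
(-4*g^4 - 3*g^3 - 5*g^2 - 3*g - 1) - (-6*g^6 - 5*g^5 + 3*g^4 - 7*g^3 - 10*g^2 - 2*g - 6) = 6*g^6 + 5*g^5 - 7*g^4 + 4*g^3 + 5*g^2 - g + 5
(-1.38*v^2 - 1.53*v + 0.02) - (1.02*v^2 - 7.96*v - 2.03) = -2.4*v^2 + 6.43*v + 2.05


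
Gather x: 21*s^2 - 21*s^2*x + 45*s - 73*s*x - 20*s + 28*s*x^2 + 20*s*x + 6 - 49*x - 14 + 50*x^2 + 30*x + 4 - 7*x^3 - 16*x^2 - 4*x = 21*s^2 + 25*s - 7*x^3 + x^2*(28*s + 34) + x*(-21*s^2 - 53*s - 23) - 4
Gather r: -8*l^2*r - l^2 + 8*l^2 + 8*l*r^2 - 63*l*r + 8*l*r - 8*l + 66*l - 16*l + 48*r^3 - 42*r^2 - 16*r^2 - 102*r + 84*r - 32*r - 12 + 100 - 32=7*l^2 + 42*l + 48*r^3 + r^2*(8*l - 58) + r*(-8*l^2 - 55*l - 50) + 56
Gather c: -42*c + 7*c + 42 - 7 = 35 - 35*c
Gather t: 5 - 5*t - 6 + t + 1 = -4*t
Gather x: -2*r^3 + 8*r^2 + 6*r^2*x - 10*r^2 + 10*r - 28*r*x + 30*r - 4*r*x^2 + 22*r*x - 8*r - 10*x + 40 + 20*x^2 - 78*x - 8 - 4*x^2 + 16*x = -2*r^3 - 2*r^2 + 32*r + x^2*(16 - 4*r) + x*(6*r^2 - 6*r - 72) + 32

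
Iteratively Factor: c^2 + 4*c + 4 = (c + 2)*(c + 2)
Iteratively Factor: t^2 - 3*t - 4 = (t + 1)*(t - 4)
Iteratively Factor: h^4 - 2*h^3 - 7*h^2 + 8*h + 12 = (h + 2)*(h^3 - 4*h^2 + h + 6) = (h + 1)*(h + 2)*(h^2 - 5*h + 6) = (h - 3)*(h + 1)*(h + 2)*(h - 2)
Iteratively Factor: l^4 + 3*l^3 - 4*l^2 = (l + 4)*(l^3 - l^2) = l*(l + 4)*(l^2 - l) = l^2*(l + 4)*(l - 1)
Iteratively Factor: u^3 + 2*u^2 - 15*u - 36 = (u - 4)*(u^2 + 6*u + 9) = (u - 4)*(u + 3)*(u + 3)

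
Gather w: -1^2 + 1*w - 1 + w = 2*w - 2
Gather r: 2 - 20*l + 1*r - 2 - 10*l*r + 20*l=r*(1 - 10*l)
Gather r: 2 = 2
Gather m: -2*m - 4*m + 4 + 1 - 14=-6*m - 9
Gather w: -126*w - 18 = -126*w - 18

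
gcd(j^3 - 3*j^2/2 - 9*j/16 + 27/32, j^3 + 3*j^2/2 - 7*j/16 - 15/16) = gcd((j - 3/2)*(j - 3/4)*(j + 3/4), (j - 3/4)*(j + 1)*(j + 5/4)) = j - 3/4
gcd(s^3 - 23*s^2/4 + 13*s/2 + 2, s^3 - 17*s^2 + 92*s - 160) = s - 4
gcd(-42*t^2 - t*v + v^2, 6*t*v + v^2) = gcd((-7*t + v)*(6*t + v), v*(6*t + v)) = 6*t + v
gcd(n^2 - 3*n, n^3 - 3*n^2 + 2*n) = n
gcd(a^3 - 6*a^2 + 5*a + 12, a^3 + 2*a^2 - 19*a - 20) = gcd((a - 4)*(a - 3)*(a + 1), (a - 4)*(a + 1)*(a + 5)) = a^2 - 3*a - 4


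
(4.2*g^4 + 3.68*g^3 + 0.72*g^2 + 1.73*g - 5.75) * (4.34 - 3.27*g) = -13.734*g^5 + 6.1944*g^4 + 13.6168*g^3 - 2.5323*g^2 + 26.3107*g - 24.955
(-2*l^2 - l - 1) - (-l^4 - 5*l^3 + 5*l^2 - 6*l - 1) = l^4 + 5*l^3 - 7*l^2 + 5*l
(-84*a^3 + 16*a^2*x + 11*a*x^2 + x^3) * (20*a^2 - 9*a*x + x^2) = -1680*a^5 + 1076*a^4*x - 8*a^3*x^2 - 63*a^2*x^3 + 2*a*x^4 + x^5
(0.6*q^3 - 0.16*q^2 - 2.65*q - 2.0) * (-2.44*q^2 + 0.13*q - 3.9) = -1.464*q^5 + 0.4684*q^4 + 4.1052*q^3 + 5.1595*q^2 + 10.075*q + 7.8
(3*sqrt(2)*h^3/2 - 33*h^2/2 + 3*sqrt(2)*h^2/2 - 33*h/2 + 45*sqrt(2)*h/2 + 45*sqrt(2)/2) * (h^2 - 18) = 3*sqrt(2)*h^5/2 - 33*h^4/2 + 3*sqrt(2)*h^4/2 - 33*h^3/2 - 9*sqrt(2)*h^3/2 - 9*sqrt(2)*h^2/2 + 297*h^2 - 405*sqrt(2)*h + 297*h - 405*sqrt(2)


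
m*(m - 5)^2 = m^3 - 10*m^2 + 25*m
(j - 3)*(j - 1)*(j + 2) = j^3 - 2*j^2 - 5*j + 6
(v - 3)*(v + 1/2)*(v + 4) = v^3 + 3*v^2/2 - 23*v/2 - 6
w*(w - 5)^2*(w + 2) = w^4 - 8*w^3 + 5*w^2 + 50*w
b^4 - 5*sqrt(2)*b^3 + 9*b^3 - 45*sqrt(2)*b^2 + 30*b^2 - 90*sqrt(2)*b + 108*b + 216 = (b + 3)*(b + 6)*(b - 3*sqrt(2))*(b - 2*sqrt(2))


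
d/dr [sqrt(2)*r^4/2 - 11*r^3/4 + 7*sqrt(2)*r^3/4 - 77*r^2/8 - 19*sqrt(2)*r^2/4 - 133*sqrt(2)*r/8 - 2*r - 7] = 2*sqrt(2)*r^3 - 33*r^2/4 + 21*sqrt(2)*r^2/4 - 77*r/4 - 19*sqrt(2)*r/2 - 133*sqrt(2)/8 - 2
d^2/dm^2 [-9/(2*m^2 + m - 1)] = 18*(4*m^2 + 2*m - (4*m + 1)^2 - 2)/(2*m^2 + m - 1)^3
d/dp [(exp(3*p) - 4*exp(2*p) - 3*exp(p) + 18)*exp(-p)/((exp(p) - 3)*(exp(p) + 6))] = (7*exp(2*p) + 12*exp(p) + 36)*exp(-p)/(exp(2*p) + 12*exp(p) + 36)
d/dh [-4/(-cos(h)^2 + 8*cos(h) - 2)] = 8*(cos(h) - 4)*sin(h)/(cos(h)^2 - 8*cos(h) + 2)^2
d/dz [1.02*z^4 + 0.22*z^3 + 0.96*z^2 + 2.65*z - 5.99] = 4.08*z^3 + 0.66*z^2 + 1.92*z + 2.65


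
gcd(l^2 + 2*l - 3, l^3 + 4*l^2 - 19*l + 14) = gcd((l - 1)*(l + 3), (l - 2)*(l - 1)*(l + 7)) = l - 1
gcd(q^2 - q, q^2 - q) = q^2 - q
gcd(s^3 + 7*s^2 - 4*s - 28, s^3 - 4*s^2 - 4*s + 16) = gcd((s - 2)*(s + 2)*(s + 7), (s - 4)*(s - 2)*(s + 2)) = s^2 - 4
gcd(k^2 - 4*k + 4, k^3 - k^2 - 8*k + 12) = k^2 - 4*k + 4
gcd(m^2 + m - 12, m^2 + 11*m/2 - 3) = 1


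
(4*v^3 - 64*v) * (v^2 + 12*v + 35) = 4*v^5 + 48*v^4 + 76*v^3 - 768*v^2 - 2240*v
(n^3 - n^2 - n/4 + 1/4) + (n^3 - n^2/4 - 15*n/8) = 2*n^3 - 5*n^2/4 - 17*n/8 + 1/4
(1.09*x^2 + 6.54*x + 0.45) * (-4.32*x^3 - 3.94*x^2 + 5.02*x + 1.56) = -4.7088*x^5 - 32.5474*x^4 - 22.2398*x^3 + 32.7582*x^2 + 12.4614*x + 0.702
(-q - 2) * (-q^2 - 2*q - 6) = q^3 + 4*q^2 + 10*q + 12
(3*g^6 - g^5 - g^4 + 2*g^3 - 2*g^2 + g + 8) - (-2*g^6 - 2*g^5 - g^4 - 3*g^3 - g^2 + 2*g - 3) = 5*g^6 + g^5 + 5*g^3 - g^2 - g + 11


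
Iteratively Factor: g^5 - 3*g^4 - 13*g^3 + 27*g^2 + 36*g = (g - 3)*(g^4 - 13*g^2 - 12*g) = (g - 3)*(g + 1)*(g^3 - g^2 - 12*g) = (g - 4)*(g - 3)*(g + 1)*(g^2 + 3*g) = (g - 4)*(g - 3)*(g + 1)*(g + 3)*(g)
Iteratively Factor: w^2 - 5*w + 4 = (w - 1)*(w - 4)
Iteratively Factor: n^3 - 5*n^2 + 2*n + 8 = (n - 4)*(n^2 - n - 2) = (n - 4)*(n - 2)*(n + 1)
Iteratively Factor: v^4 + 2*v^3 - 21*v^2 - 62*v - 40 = (v - 5)*(v^3 + 7*v^2 + 14*v + 8) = (v - 5)*(v + 4)*(v^2 + 3*v + 2) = (v - 5)*(v + 2)*(v + 4)*(v + 1)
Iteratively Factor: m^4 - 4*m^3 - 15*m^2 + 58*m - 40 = (m - 1)*(m^3 - 3*m^2 - 18*m + 40) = (m - 5)*(m - 1)*(m^2 + 2*m - 8) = (m - 5)*(m - 2)*(m - 1)*(m + 4)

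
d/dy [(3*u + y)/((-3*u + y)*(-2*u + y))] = ((2*u - y)*(3*u - y) + (2*u - y)*(3*u + y) + (3*u - y)*(3*u + y))/((2*u - y)^2*(3*u - y)^2)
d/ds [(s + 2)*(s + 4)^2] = (s + 4)*(3*s + 8)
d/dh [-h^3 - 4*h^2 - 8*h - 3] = -3*h^2 - 8*h - 8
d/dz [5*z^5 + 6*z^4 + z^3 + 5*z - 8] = 25*z^4 + 24*z^3 + 3*z^2 + 5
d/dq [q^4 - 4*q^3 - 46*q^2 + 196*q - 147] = 4*q^3 - 12*q^2 - 92*q + 196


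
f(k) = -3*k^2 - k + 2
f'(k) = -6*k - 1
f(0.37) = 1.22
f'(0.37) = -3.22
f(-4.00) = -42.00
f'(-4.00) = 23.00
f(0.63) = 0.18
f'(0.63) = -4.78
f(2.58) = -20.55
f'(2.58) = -16.48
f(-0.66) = 1.35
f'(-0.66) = 2.96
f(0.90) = -1.33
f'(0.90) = -6.40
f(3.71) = -43.00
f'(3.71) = -23.26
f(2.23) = -15.15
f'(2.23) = -14.38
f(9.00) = -250.00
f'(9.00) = -55.00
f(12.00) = -442.00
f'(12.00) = -73.00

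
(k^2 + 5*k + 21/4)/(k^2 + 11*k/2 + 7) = (k + 3/2)/(k + 2)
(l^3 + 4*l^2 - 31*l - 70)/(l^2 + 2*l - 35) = l + 2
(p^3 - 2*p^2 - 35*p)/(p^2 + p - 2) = p*(p^2 - 2*p - 35)/(p^2 + p - 2)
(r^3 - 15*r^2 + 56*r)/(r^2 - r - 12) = r*(-r^2 + 15*r - 56)/(-r^2 + r + 12)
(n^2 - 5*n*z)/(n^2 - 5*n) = (n - 5*z)/(n - 5)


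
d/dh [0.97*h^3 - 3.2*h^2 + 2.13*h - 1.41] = 2.91*h^2 - 6.4*h + 2.13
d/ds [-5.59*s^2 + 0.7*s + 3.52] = 0.7 - 11.18*s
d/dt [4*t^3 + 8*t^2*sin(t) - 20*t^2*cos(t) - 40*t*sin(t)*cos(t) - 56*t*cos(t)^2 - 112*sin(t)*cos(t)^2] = 20*t^2*sin(t) + 8*t^2*cos(t) + 12*t^2 + 16*t*sin(t) + 56*t*sin(2*t) - 40*t*cos(t) - 40*t*cos(2*t) - 20*sin(2*t) - 28*cos(t) - 28*cos(2*t) - 84*cos(3*t) - 28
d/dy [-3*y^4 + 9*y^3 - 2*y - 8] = -12*y^3 + 27*y^2 - 2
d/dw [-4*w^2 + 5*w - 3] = 5 - 8*w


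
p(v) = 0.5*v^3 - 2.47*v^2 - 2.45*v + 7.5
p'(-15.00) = 409.15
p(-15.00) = -2199.00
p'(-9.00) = 163.51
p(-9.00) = -535.02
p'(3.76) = 0.18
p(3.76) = -10.05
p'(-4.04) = 41.99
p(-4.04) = -55.89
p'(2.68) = -4.92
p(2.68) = -7.18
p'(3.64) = -0.56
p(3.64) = -10.03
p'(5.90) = 20.62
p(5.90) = 9.75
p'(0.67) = -5.09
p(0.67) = 4.90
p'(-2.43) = 18.41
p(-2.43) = -8.31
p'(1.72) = -6.51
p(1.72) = -1.48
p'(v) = 1.5*v^2 - 4.94*v - 2.45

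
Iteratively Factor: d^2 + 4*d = (d)*(d + 4)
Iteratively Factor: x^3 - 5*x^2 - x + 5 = (x - 5)*(x^2 - 1) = (x - 5)*(x - 1)*(x + 1)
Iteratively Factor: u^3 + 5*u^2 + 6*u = (u + 3)*(u^2 + 2*u) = (u + 2)*(u + 3)*(u)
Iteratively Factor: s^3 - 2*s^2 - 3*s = (s)*(s^2 - 2*s - 3) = s*(s + 1)*(s - 3)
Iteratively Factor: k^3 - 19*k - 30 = (k + 3)*(k^2 - 3*k - 10) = (k + 2)*(k + 3)*(k - 5)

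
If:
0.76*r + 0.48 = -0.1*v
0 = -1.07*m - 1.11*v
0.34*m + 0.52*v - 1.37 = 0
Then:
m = -8.50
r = -1.71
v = 8.19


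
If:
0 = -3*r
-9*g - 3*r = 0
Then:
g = 0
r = 0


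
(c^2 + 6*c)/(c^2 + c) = (c + 6)/(c + 1)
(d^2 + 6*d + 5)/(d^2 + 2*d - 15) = (d + 1)/(d - 3)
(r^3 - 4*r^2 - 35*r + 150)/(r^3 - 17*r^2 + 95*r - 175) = (r + 6)/(r - 7)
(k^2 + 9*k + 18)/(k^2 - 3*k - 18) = (k + 6)/(k - 6)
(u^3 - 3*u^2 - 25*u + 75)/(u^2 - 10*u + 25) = (u^2 + 2*u - 15)/(u - 5)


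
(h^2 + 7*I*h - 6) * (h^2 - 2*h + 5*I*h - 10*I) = h^4 - 2*h^3 + 12*I*h^3 - 41*h^2 - 24*I*h^2 + 82*h - 30*I*h + 60*I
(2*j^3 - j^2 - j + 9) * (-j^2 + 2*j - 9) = -2*j^5 + 5*j^4 - 19*j^3 - 2*j^2 + 27*j - 81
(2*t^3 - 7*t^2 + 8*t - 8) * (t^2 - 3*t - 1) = 2*t^5 - 13*t^4 + 27*t^3 - 25*t^2 + 16*t + 8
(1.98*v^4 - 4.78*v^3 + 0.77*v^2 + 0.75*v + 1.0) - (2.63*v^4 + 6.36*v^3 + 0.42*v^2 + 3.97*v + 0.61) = -0.65*v^4 - 11.14*v^3 + 0.35*v^2 - 3.22*v + 0.39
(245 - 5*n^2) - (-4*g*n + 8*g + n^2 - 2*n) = 4*g*n - 8*g - 6*n^2 + 2*n + 245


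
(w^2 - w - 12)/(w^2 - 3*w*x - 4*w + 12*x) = (-w - 3)/(-w + 3*x)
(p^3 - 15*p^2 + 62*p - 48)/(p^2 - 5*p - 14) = (-p^3 + 15*p^2 - 62*p + 48)/(-p^2 + 5*p + 14)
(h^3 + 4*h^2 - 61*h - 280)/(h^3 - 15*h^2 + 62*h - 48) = (h^2 + 12*h + 35)/(h^2 - 7*h + 6)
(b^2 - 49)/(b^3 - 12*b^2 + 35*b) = (b + 7)/(b*(b - 5))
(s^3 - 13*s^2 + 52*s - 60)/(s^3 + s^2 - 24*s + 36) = (s^2 - 11*s + 30)/(s^2 + 3*s - 18)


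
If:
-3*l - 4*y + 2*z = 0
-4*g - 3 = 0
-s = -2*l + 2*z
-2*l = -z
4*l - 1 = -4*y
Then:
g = -3/4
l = 1/5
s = -2/5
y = 1/20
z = 2/5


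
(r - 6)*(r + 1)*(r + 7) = r^3 + 2*r^2 - 41*r - 42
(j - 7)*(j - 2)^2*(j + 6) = j^4 - 5*j^3 - 34*j^2 + 164*j - 168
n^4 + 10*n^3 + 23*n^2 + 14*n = n*(n + 1)*(n + 2)*(n + 7)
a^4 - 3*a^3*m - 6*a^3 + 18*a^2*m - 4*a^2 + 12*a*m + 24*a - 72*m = (a - 6)*(a - 2)*(a + 2)*(a - 3*m)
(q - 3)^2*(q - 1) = q^3 - 7*q^2 + 15*q - 9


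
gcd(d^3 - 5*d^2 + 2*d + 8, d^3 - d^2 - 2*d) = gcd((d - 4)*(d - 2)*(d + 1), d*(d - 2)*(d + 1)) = d^2 - d - 2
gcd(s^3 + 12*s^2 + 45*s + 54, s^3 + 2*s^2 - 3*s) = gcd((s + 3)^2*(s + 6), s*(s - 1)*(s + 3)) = s + 3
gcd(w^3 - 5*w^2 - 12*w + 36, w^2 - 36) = w - 6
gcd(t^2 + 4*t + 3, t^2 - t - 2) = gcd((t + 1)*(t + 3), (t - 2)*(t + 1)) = t + 1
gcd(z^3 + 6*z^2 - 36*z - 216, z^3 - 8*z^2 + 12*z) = z - 6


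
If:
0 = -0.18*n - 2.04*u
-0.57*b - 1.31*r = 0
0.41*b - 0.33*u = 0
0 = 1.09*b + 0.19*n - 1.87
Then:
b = -1.18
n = 16.61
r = 0.51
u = -1.47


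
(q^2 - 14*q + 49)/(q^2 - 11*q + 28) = (q - 7)/(q - 4)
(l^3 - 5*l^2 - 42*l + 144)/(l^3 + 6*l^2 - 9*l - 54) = (l - 8)/(l + 3)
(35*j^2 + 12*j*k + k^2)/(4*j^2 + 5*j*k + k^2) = (35*j^2 + 12*j*k + k^2)/(4*j^2 + 5*j*k + k^2)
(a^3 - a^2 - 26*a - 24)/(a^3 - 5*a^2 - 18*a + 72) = (a + 1)/(a - 3)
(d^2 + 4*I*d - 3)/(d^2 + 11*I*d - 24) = (d + I)/(d + 8*I)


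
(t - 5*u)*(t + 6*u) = t^2 + t*u - 30*u^2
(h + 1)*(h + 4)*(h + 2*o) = h^3 + 2*h^2*o + 5*h^2 + 10*h*o + 4*h + 8*o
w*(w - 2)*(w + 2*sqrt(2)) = w^3 - 2*w^2 + 2*sqrt(2)*w^2 - 4*sqrt(2)*w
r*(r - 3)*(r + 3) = r^3 - 9*r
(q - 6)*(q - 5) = q^2 - 11*q + 30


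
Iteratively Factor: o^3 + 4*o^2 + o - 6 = (o + 2)*(o^2 + 2*o - 3) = (o + 2)*(o + 3)*(o - 1)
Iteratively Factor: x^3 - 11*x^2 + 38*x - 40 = (x - 4)*(x^2 - 7*x + 10) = (x - 4)*(x - 2)*(x - 5)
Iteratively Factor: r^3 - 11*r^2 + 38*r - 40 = (r - 4)*(r^2 - 7*r + 10) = (r - 4)*(r - 2)*(r - 5)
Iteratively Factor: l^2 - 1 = (l + 1)*(l - 1)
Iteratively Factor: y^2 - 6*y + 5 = (y - 5)*(y - 1)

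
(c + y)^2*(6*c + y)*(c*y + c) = 6*c^4*y + 6*c^4 + 13*c^3*y^2 + 13*c^3*y + 8*c^2*y^3 + 8*c^2*y^2 + c*y^4 + c*y^3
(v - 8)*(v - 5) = v^2 - 13*v + 40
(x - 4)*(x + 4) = x^2 - 16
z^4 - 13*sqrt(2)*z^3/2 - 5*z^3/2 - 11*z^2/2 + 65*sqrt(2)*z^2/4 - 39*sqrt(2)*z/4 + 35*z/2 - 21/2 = (z - 3/2)*(z - 1)*(z - 7*sqrt(2))*(z + sqrt(2)/2)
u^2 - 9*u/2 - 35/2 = (u - 7)*(u + 5/2)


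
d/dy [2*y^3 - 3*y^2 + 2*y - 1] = 6*y^2 - 6*y + 2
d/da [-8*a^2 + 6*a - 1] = 6 - 16*a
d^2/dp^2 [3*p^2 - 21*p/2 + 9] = 6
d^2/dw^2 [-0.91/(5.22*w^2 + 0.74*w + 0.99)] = (49.592088*w^2 + 7.030296*w - 0.91*(10.44*w + 0.74)*(20.88*w + 1.48) + 9.405396)/(5.22*w^2 + 0.74*w + 0.99)^3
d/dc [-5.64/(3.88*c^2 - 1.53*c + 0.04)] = (43.7664*c - 8.6292)/(3.88*c^2 - 1.53*c + 0.04)^2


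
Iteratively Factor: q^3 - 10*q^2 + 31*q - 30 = (q - 5)*(q^2 - 5*q + 6) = (q - 5)*(q - 2)*(q - 3)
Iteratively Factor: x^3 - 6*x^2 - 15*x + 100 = (x + 4)*(x^2 - 10*x + 25) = (x - 5)*(x + 4)*(x - 5)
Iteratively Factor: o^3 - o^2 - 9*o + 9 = (o - 3)*(o^2 + 2*o - 3) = (o - 3)*(o + 3)*(o - 1)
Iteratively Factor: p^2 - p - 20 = (p + 4)*(p - 5)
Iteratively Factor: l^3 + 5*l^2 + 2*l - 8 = (l - 1)*(l^2 + 6*l + 8) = (l - 1)*(l + 2)*(l + 4)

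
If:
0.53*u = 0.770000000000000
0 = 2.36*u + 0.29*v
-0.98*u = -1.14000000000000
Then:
No Solution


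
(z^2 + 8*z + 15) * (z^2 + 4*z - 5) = z^4 + 12*z^3 + 42*z^2 + 20*z - 75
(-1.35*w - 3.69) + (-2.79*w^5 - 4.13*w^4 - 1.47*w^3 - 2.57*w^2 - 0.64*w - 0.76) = -2.79*w^5 - 4.13*w^4 - 1.47*w^3 - 2.57*w^2 - 1.99*w - 4.45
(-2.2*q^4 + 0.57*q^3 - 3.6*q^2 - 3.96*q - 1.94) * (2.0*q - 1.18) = -4.4*q^5 + 3.736*q^4 - 7.8726*q^3 - 3.672*q^2 + 0.7928*q + 2.2892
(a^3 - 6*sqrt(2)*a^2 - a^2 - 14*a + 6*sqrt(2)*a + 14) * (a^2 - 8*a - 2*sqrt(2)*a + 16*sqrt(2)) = a^5 - 8*sqrt(2)*a^4 - 9*a^4 + 18*a^3 + 72*sqrt(2)*a^3 - 90*a^2 - 36*sqrt(2)*a^2 - 252*sqrt(2)*a + 80*a + 224*sqrt(2)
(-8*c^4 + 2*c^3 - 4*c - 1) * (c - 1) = -8*c^5 + 10*c^4 - 2*c^3 - 4*c^2 + 3*c + 1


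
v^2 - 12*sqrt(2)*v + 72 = (v - 6*sqrt(2))^2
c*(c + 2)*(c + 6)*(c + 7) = c^4 + 15*c^3 + 68*c^2 + 84*c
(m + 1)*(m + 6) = m^2 + 7*m + 6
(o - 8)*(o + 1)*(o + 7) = o^3 - 57*o - 56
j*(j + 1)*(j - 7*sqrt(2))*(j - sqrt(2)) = j^4 - 8*sqrt(2)*j^3 + j^3 - 8*sqrt(2)*j^2 + 14*j^2 + 14*j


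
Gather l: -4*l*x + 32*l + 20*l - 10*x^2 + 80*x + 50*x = l*(52 - 4*x) - 10*x^2 + 130*x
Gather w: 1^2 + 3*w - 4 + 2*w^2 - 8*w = 2*w^2 - 5*w - 3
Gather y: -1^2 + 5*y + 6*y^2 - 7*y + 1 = 6*y^2 - 2*y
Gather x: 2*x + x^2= x^2 + 2*x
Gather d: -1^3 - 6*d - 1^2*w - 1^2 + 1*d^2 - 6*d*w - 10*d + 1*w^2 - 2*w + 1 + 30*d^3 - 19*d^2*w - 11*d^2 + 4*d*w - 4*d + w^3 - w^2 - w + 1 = 30*d^3 + d^2*(-19*w - 10) + d*(-2*w - 20) + w^3 - 4*w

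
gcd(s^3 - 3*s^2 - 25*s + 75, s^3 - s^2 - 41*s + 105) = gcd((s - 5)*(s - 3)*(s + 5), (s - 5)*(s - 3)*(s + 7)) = s^2 - 8*s + 15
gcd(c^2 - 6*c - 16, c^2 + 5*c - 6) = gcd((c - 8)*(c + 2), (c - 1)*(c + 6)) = 1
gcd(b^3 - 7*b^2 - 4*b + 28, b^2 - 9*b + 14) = b^2 - 9*b + 14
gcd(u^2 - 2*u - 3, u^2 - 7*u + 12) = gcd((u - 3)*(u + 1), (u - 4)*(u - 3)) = u - 3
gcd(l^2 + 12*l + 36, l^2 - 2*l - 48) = l + 6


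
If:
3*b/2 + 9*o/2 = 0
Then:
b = -3*o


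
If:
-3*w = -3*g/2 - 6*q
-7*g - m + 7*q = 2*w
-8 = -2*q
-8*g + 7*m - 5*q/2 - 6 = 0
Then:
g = 17/16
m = 7/2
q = 4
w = 273/32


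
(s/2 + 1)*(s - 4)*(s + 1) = s^3/2 - s^2/2 - 5*s - 4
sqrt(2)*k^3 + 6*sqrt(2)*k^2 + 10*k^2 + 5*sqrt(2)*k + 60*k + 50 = (k + 5)*(k + 5*sqrt(2))*(sqrt(2)*k + sqrt(2))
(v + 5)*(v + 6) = v^2 + 11*v + 30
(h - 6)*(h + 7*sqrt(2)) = h^2 - 6*h + 7*sqrt(2)*h - 42*sqrt(2)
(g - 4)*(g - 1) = g^2 - 5*g + 4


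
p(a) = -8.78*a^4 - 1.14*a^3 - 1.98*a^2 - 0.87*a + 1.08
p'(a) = -35.12*a^3 - 3.42*a^2 - 3.96*a - 0.87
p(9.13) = -62046.22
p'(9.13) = -27050.13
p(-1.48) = -40.40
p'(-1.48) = 111.35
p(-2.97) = -667.09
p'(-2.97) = 900.80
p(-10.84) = -120000.49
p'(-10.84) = 44374.66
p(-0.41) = 0.93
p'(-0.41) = 2.60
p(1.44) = -45.43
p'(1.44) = -118.53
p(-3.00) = -694.53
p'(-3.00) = 928.47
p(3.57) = -1505.29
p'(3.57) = -1656.53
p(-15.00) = -441071.37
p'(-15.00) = 117819.03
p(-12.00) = -180365.76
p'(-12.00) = 60241.53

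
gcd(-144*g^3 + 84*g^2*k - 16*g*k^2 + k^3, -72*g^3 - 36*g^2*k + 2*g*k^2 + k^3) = 6*g - k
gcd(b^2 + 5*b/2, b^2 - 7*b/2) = b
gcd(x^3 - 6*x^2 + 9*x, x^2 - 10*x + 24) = 1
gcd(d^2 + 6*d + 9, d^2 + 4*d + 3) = d + 3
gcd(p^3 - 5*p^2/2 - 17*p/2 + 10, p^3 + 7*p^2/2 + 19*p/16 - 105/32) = p + 5/2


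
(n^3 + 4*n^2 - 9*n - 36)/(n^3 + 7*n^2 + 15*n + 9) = (n^2 + n - 12)/(n^2 + 4*n + 3)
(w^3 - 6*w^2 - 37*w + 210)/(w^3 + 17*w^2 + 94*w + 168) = (w^2 - 12*w + 35)/(w^2 + 11*w + 28)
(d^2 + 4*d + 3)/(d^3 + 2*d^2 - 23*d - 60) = (d + 1)/(d^2 - d - 20)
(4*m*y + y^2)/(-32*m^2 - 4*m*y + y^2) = y/(-8*m + y)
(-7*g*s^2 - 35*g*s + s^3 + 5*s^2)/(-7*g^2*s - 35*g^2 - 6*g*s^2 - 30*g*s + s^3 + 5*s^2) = s/(g + s)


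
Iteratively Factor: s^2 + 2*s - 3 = (s - 1)*(s + 3)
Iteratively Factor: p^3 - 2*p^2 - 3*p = (p)*(p^2 - 2*p - 3) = p*(p - 3)*(p + 1)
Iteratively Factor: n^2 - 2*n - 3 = (n + 1)*(n - 3)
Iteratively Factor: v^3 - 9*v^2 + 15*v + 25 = (v - 5)*(v^2 - 4*v - 5) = (v - 5)^2*(v + 1)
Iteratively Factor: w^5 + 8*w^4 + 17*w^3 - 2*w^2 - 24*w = (w + 2)*(w^4 + 6*w^3 + 5*w^2 - 12*w) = (w - 1)*(w + 2)*(w^3 + 7*w^2 + 12*w) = w*(w - 1)*(w + 2)*(w^2 + 7*w + 12) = w*(w - 1)*(w + 2)*(w + 3)*(w + 4)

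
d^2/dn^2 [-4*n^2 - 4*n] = -8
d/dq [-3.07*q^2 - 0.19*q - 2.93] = -6.14*q - 0.19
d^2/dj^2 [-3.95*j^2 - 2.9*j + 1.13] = -7.90000000000000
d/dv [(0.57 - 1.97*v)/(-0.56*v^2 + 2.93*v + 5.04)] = (-1.1032*v^2 + 0.6384*v - 11.5989)/(0.3136*v^4 - 3.2816*v^3 + 2.9401*v^2 + 29.5344*v + 25.4016)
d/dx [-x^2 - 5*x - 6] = -2*x - 5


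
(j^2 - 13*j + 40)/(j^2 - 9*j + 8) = (j - 5)/(j - 1)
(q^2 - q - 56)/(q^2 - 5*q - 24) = (q + 7)/(q + 3)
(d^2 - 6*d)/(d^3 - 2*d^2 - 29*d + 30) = d/(d^2 + 4*d - 5)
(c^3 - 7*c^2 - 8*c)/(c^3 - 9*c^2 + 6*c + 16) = c/(c - 2)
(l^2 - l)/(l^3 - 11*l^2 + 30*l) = (l - 1)/(l^2 - 11*l + 30)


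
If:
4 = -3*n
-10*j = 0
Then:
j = 0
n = -4/3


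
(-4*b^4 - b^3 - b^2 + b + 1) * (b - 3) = -4*b^5 + 11*b^4 + 2*b^3 + 4*b^2 - 2*b - 3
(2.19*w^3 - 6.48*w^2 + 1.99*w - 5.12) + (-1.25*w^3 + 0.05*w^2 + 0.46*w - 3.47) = 0.94*w^3 - 6.43*w^2 + 2.45*w - 8.59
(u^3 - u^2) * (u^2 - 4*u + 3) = u^5 - 5*u^4 + 7*u^3 - 3*u^2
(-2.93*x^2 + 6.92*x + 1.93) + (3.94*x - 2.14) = -2.93*x^2 + 10.86*x - 0.21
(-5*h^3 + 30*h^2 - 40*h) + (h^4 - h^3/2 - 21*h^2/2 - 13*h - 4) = h^4 - 11*h^3/2 + 39*h^2/2 - 53*h - 4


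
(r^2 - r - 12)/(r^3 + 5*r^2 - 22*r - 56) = (r + 3)/(r^2 + 9*r + 14)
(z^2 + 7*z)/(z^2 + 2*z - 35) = z/(z - 5)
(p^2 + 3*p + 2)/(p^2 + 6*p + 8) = (p + 1)/(p + 4)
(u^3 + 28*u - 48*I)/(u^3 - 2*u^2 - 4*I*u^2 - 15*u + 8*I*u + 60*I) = (u^2 + 4*I*u + 12)/(u^2 - 2*u - 15)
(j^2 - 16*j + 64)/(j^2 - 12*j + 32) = (j - 8)/(j - 4)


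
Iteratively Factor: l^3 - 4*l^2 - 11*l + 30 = (l - 5)*(l^2 + l - 6) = (l - 5)*(l - 2)*(l + 3)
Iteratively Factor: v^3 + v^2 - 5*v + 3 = (v - 1)*(v^2 + 2*v - 3) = (v - 1)*(v + 3)*(v - 1)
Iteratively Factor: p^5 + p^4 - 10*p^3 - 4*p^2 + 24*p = (p + 2)*(p^4 - p^3 - 8*p^2 + 12*p) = p*(p + 2)*(p^3 - p^2 - 8*p + 12) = p*(p + 2)*(p + 3)*(p^2 - 4*p + 4) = p*(p - 2)*(p + 2)*(p + 3)*(p - 2)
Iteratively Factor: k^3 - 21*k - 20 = (k + 1)*(k^2 - k - 20) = (k - 5)*(k + 1)*(k + 4)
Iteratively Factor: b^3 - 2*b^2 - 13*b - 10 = (b + 2)*(b^2 - 4*b - 5) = (b - 5)*(b + 2)*(b + 1)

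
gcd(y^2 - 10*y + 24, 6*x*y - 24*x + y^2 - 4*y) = y - 4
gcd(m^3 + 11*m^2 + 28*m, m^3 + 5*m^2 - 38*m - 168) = m^2 + 11*m + 28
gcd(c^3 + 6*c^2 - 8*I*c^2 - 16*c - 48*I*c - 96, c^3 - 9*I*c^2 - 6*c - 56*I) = c - 4*I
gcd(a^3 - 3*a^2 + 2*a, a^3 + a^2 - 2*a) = a^2 - a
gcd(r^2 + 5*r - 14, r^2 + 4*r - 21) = r + 7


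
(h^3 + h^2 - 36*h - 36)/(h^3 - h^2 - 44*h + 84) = (h^2 + 7*h + 6)/(h^2 + 5*h - 14)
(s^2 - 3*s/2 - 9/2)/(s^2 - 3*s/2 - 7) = (-2*s^2 + 3*s + 9)/(-2*s^2 + 3*s + 14)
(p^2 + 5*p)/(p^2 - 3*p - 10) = p*(p + 5)/(p^2 - 3*p - 10)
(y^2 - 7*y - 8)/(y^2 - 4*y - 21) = (-y^2 + 7*y + 8)/(-y^2 + 4*y + 21)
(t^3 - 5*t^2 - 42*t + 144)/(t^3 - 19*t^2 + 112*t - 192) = (t + 6)/(t - 8)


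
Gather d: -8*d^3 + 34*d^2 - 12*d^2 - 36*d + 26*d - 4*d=-8*d^3 + 22*d^2 - 14*d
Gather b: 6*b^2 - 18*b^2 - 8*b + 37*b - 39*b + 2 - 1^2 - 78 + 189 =-12*b^2 - 10*b + 112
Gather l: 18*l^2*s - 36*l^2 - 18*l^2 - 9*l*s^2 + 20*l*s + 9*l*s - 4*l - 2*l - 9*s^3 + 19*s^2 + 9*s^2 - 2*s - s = l^2*(18*s - 54) + l*(-9*s^2 + 29*s - 6) - 9*s^3 + 28*s^2 - 3*s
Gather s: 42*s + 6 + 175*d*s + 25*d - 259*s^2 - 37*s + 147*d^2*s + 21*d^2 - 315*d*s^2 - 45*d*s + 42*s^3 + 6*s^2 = 21*d^2 + 25*d + 42*s^3 + s^2*(-315*d - 253) + s*(147*d^2 + 130*d + 5) + 6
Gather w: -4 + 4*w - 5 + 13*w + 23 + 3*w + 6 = 20*w + 20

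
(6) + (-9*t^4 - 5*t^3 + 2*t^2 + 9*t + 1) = -9*t^4 - 5*t^3 + 2*t^2 + 9*t + 7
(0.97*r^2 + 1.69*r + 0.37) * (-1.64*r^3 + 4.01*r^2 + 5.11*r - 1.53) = -1.5908*r^5 + 1.1181*r^4 + 11.1268*r^3 + 8.6355*r^2 - 0.695*r - 0.5661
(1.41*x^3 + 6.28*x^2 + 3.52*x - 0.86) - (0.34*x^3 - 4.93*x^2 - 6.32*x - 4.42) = 1.07*x^3 + 11.21*x^2 + 9.84*x + 3.56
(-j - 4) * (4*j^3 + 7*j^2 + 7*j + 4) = -4*j^4 - 23*j^3 - 35*j^2 - 32*j - 16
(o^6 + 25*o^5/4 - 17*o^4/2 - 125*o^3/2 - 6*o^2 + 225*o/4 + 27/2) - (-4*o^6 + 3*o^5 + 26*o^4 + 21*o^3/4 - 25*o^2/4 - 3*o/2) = 5*o^6 + 13*o^5/4 - 69*o^4/2 - 271*o^3/4 + o^2/4 + 231*o/4 + 27/2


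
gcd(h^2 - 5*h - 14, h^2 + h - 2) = h + 2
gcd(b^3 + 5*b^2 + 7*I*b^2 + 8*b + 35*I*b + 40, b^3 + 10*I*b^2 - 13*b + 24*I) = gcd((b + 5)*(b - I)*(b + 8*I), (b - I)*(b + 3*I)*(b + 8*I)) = b^2 + 7*I*b + 8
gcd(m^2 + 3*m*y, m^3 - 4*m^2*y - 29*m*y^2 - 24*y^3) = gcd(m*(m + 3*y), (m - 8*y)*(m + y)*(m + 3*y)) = m + 3*y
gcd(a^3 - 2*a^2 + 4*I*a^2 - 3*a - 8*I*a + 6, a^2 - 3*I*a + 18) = a + 3*I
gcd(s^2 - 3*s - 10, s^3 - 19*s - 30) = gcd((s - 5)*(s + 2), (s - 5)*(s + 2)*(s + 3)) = s^2 - 3*s - 10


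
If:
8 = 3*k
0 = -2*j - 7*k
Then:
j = -28/3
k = 8/3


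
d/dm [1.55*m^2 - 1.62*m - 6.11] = 3.1*m - 1.62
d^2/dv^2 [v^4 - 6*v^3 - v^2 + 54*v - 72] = 12*v^2 - 36*v - 2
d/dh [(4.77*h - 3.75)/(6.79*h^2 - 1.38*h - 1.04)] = (-32.3883*h^2 + 50.925*h - 10.1358)/(46.1041*h^4 - 18.7404*h^3 - 12.2188*h^2 + 2.8704*h + 1.0816)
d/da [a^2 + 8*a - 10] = 2*a + 8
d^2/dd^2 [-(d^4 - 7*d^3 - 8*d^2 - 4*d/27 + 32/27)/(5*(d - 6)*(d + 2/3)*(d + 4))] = 16*(-11*d^3 + 453*d^2 - 1698*d + 4756)/(45*(d^6 - 6*d^5 - 60*d^4 + 280*d^3 + 1440*d^2 - 3456*d - 13824))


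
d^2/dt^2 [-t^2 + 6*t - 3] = -2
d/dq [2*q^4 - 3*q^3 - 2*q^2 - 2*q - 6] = 8*q^3 - 9*q^2 - 4*q - 2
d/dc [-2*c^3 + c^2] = 2*c*(1 - 3*c)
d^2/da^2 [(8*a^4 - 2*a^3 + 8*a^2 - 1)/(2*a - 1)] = 4*(48*a^4 - 68*a^3 + 30*a^2 - 3*a + 2)/(8*a^3 - 12*a^2 + 6*a - 1)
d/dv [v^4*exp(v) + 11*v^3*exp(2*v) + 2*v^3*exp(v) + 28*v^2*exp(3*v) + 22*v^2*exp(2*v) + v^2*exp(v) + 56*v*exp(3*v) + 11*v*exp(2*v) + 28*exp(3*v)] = (v^4 + 22*v^3*exp(v) + 6*v^3 + 84*v^2*exp(2*v) + 77*v^2*exp(v) + 7*v^2 + 224*v*exp(2*v) + 66*v*exp(v) + 2*v + 140*exp(2*v) + 11*exp(v))*exp(v)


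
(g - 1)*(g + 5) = g^2 + 4*g - 5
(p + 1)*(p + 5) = p^2 + 6*p + 5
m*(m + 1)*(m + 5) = m^3 + 6*m^2 + 5*m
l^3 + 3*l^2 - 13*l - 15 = (l - 3)*(l + 1)*(l + 5)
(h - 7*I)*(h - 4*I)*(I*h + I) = I*h^3 + 11*h^2 + I*h^2 + 11*h - 28*I*h - 28*I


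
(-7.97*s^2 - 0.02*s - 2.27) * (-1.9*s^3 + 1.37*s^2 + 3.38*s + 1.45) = 15.143*s^5 - 10.8809*s^4 - 22.653*s^3 - 14.734*s^2 - 7.7016*s - 3.2915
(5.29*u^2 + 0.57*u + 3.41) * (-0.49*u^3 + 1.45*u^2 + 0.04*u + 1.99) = -2.5921*u^5 + 7.3912*u^4 - 0.6328*u^3 + 15.4944*u^2 + 1.2707*u + 6.7859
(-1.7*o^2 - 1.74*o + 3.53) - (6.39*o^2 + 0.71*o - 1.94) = -8.09*o^2 - 2.45*o + 5.47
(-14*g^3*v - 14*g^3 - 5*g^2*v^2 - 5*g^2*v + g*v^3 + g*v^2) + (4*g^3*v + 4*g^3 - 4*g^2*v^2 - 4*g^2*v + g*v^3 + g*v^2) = -10*g^3*v - 10*g^3 - 9*g^2*v^2 - 9*g^2*v + 2*g*v^3 + 2*g*v^2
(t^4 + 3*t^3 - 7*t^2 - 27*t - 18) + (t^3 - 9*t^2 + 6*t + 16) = t^4 + 4*t^3 - 16*t^2 - 21*t - 2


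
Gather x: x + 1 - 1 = x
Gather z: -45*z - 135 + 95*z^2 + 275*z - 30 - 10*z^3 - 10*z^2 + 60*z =-10*z^3 + 85*z^2 + 290*z - 165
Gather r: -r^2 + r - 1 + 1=-r^2 + r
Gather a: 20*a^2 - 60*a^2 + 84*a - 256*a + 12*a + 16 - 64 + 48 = -40*a^2 - 160*a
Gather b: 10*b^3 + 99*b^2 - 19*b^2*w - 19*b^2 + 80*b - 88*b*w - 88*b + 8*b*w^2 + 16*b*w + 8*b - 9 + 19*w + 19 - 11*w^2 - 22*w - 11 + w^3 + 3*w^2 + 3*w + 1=10*b^3 + b^2*(80 - 19*w) + b*(8*w^2 - 72*w) + w^3 - 8*w^2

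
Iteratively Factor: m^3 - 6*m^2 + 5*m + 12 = (m + 1)*(m^2 - 7*m + 12) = (m - 3)*(m + 1)*(m - 4)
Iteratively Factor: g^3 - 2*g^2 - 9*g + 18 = (g + 3)*(g^2 - 5*g + 6) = (g - 2)*(g + 3)*(g - 3)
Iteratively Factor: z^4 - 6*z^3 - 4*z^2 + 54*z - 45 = (z - 3)*(z^3 - 3*z^2 - 13*z + 15) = (z - 3)*(z - 1)*(z^2 - 2*z - 15) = (z - 5)*(z - 3)*(z - 1)*(z + 3)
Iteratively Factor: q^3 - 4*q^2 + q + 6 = (q + 1)*(q^2 - 5*q + 6) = (q - 3)*(q + 1)*(q - 2)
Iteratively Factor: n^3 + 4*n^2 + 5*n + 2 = (n + 2)*(n^2 + 2*n + 1) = (n + 1)*(n + 2)*(n + 1)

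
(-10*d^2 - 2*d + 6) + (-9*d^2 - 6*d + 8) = -19*d^2 - 8*d + 14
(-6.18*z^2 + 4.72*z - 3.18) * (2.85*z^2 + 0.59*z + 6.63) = -17.613*z^4 + 9.8058*z^3 - 47.2516*z^2 + 29.4174*z - 21.0834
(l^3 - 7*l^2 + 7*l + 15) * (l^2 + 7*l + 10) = l^5 - 32*l^3 - 6*l^2 + 175*l + 150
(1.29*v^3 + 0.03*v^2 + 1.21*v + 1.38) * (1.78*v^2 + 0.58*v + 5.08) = 2.2962*v^5 + 0.8016*v^4 + 8.7244*v^3 + 3.3106*v^2 + 6.9472*v + 7.0104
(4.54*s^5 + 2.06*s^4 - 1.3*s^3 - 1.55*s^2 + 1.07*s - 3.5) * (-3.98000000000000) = -18.0692*s^5 - 8.1988*s^4 + 5.174*s^3 + 6.169*s^2 - 4.2586*s + 13.93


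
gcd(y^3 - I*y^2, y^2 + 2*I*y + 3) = y - I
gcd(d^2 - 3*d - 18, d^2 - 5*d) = 1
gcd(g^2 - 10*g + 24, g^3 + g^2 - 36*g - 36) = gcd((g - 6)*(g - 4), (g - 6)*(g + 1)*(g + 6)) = g - 6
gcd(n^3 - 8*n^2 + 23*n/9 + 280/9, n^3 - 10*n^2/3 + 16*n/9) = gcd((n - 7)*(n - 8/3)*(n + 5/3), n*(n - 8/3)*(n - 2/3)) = n - 8/3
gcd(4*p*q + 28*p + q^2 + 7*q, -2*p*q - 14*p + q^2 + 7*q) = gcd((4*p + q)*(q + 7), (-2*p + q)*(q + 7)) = q + 7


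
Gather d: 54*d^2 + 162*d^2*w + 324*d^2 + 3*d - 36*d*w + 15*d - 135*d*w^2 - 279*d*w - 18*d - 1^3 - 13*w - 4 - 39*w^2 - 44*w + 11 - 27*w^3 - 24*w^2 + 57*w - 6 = d^2*(162*w + 378) + d*(-135*w^2 - 315*w) - 27*w^3 - 63*w^2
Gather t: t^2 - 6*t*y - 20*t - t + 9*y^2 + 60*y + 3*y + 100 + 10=t^2 + t*(-6*y - 21) + 9*y^2 + 63*y + 110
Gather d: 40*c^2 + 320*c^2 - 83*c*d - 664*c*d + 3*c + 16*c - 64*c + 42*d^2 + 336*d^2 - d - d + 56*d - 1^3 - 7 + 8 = 360*c^2 - 45*c + 378*d^2 + d*(54 - 747*c)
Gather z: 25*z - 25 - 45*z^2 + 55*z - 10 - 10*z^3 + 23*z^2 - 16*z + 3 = -10*z^3 - 22*z^2 + 64*z - 32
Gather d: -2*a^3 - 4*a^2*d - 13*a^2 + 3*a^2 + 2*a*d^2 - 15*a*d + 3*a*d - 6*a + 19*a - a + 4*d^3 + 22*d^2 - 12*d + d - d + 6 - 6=-2*a^3 - 10*a^2 + 12*a + 4*d^3 + d^2*(2*a + 22) + d*(-4*a^2 - 12*a - 12)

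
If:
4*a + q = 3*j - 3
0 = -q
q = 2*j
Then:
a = -3/4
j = 0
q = 0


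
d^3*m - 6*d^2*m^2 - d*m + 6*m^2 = (d - 1)*(d - 6*m)*(d*m + m)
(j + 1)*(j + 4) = j^2 + 5*j + 4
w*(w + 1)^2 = w^3 + 2*w^2 + w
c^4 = c^4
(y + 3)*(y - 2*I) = y^2 + 3*y - 2*I*y - 6*I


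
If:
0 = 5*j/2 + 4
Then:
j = -8/5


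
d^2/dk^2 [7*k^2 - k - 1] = 14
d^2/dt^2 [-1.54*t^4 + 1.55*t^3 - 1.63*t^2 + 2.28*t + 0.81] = -18.48*t^2 + 9.3*t - 3.26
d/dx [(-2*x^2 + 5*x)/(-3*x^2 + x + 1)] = (13*x^2 - 4*x + 5)/(9*x^4 - 6*x^3 - 5*x^2 + 2*x + 1)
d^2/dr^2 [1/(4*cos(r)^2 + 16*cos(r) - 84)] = (-4*sin(r)^4 + 102*sin(r)^2 - 69*cos(r) - 3*cos(3*r) - 24)/(4*(cos(r) - 3)^3*(cos(r) + 7)^3)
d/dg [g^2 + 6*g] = 2*g + 6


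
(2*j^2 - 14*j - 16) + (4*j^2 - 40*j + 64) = 6*j^2 - 54*j + 48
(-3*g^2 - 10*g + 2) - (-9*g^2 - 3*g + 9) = 6*g^2 - 7*g - 7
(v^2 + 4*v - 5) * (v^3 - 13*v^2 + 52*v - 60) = v^5 - 9*v^4 - 5*v^3 + 213*v^2 - 500*v + 300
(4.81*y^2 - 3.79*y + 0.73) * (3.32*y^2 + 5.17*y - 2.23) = 15.9692*y^4 + 12.2849*y^3 - 27.897*y^2 + 12.2258*y - 1.6279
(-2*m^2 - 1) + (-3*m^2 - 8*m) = -5*m^2 - 8*m - 1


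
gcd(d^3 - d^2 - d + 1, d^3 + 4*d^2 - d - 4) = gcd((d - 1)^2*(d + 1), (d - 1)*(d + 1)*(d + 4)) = d^2 - 1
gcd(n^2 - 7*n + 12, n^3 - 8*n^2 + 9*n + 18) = n - 3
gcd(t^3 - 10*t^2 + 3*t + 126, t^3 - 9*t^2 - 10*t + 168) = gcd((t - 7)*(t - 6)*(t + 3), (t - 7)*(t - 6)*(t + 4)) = t^2 - 13*t + 42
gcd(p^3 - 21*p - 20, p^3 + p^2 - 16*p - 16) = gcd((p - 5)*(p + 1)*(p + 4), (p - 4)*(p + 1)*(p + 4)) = p^2 + 5*p + 4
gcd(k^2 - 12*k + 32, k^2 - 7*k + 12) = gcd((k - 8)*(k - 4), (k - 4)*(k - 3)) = k - 4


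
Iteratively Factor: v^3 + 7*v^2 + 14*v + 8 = (v + 4)*(v^2 + 3*v + 2) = (v + 1)*(v + 4)*(v + 2)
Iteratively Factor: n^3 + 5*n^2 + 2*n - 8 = (n + 2)*(n^2 + 3*n - 4) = (n + 2)*(n + 4)*(n - 1)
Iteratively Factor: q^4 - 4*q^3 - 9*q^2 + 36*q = (q)*(q^3 - 4*q^2 - 9*q + 36) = q*(q + 3)*(q^2 - 7*q + 12) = q*(q - 4)*(q + 3)*(q - 3)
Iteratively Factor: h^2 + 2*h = (h + 2)*(h)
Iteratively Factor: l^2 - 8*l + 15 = (l - 5)*(l - 3)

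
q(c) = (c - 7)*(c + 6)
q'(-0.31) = -1.62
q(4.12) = -29.15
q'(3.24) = 5.48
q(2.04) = -39.88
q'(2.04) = 3.08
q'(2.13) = 3.26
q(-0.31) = -41.59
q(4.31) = -27.73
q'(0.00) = -1.00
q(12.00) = 90.00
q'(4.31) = 7.62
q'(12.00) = 23.00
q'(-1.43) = -3.86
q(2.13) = -39.59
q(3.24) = -34.74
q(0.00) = -42.00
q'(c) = 2*c - 1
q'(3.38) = 5.76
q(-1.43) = -38.53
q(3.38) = -33.96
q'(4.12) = 7.24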